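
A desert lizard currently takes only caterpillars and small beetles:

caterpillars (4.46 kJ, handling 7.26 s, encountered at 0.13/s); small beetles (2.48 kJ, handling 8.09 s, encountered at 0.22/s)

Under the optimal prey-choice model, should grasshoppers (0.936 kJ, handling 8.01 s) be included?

Intake rate on the current diet: R = (0.13×4.46 + 0.22×2.48) / (1 + 0.13×7.26 + 0.22×8.09) = 1.125/3.724 = 0.3022 kJ/s.
Profitability of grasshoppers: 0.936/8.01 = 0.1169 kJ/s.
0.1169 < 0.3022, so adding grasshoppers would lower the average — exclude it.

No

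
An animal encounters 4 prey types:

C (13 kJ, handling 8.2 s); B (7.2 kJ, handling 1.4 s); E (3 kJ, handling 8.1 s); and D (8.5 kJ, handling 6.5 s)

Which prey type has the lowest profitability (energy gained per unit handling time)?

E

In descending order of E/h:
B: 7.2/1.4 = 5.14 kJ/s
C: 13/8.2 = 1.59 kJ/s
D: 8.5/6.5 = 1.31 kJ/s
E: 3/8.1 = 0.37 kJ/s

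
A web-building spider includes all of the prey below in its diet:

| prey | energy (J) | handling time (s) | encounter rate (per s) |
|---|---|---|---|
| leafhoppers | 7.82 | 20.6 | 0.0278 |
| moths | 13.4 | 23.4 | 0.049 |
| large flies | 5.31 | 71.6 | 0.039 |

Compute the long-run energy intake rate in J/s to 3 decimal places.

0.196 J/s

R = Σλ_iE_i / (1 + Σλ_ih_i)
Numerator: 0.0278×7.82 + 0.049×13.4 + 0.039×5.31 = 1.081
Denominator: 1 + 0.0278×20.6 + 0.049×23.4 + 0.039×71.6 = 5.512
R = 1.081/5.512 = 0.1961 J/s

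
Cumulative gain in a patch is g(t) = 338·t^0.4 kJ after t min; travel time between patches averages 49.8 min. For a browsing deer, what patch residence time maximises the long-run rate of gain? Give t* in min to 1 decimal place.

33.2 min

By the marginal value theorem, leave when the instantaneous gain rate g'(t) equals the habitat-wide average g(t)/(T + t).
g'(t) = 0.4·338·t^-0.6. Setting 0.4·338·t^-0.6 = 338·t^0.4/(49.8+t) gives 0.4(49.8+t) = t, so 0.60·t = 0.4×49.8.
t* = 0.4×49.8/0.60 = 33.2 min.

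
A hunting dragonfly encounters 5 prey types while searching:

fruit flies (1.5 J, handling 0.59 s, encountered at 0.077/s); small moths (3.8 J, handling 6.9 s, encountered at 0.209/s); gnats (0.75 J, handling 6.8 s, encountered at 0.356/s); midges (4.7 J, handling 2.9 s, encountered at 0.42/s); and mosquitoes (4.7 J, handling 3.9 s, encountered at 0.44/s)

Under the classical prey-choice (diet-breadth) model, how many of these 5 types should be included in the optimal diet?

Profitabilities (E/h, J/s): fruit flies 2.54, midges 1.62, mosquitoes 1.21, small moths 0.551, gnats 0.11. Add prey in this order while the next type's profitability exceeds the intake rate on those already taken.
Rate on top 1: 0.1105. midges: 1.62 > 0.1105 → include.
Rate on top 2: 0.9232. mosquitoes: 1.21 > 0.9232 → include.
Rate on top 3: 1.045. small moths: 0.551 < 1.045 → exclude; stop.
Optimal diet: fruit flies, midges, mosquitoes — 3 of 5 types.

3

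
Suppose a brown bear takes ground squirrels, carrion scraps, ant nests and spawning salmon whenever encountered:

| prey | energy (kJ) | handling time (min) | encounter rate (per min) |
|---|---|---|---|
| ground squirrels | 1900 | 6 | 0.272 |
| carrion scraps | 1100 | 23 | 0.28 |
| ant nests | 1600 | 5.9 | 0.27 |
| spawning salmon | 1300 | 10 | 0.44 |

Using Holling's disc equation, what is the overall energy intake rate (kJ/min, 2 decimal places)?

121.39 kJ/min

R = (0.272×1900 + 0.28×1100 + 0.27×1600 + 0.44×1300) / (1 + 0.272×6 + 0.28×23 + 0.27×5.9 + 0.44×10) = 1829/15.07 = 121.4 kJ/min.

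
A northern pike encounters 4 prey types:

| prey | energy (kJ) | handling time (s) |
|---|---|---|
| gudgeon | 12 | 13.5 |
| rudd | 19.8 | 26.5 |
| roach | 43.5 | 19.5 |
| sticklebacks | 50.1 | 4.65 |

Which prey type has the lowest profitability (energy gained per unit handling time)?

rudd

In descending order of E/h:
sticklebacks: 50.1/4.65 = 10.8 kJ/s
roach: 43.5/19.5 = 2.23 kJ/s
gudgeon: 12/13.5 = 0.889 kJ/s
rudd: 19.8/26.5 = 0.747 kJ/s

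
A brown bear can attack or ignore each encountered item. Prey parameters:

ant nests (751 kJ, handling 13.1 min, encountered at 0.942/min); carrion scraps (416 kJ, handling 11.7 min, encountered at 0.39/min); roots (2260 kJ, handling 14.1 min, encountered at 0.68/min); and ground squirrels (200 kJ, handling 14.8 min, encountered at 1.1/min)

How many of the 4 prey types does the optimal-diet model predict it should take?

Rank by E/h (kJ/min): roots 160, ant nests 57.3, carrion scraps 35.6, ground squirrels 13.5. Include each in turn until the next type's E/h falls below the running intake rate.
Rate on top 1: 145.1. ant nests: 57.3 < 145.1 → exclude; stop.
Optimal diet: roots — 1 of 4 types.

1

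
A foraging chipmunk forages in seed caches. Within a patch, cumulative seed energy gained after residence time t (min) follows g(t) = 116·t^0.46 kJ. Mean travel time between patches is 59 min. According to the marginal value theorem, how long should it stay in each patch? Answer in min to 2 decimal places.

By the marginal value theorem, leave when the instantaneous gain rate g'(t) equals the habitat-wide average g(t)/(T + t).
g'(t) = 0.46·116·t^-0.54. Setting 0.46·116·t^-0.54 = 116·t^0.46/(59+t) gives 0.46(59+t) = t, so 0.54·t = 0.46×59.
t* = 0.46×59/0.54 = 50.26 min.

50.26 min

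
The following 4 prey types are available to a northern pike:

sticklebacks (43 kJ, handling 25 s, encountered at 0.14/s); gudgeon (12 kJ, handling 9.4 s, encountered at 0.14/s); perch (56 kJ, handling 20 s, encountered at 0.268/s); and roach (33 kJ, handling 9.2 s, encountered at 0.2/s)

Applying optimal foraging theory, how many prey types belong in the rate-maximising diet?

2

E/h in descending order: roach 3.59, perch 2.8, sticklebacks 1.72, gudgeon 1.28 kJ/s. The optimal diet is the largest prefix of this list for which every included type satisfies E_i/h_i > R on the types above it.
Rate on top 1: 2.324. perch: 2.8 > 2.324 → include.
Rate on top 2: 2.635. sticklebacks: 1.72 < 2.635 → exclude; stop.
Optimal diet: roach, perch — 2 of 4 types.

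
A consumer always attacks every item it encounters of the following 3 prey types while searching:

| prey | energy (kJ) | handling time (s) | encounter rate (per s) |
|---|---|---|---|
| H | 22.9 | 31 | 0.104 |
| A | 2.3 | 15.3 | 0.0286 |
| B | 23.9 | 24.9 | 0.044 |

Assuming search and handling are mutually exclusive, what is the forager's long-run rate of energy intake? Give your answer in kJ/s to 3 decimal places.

Energy encountered per unit search time: 0.104×22.9 + 0.0286×2.3 + 0.044×23.9 = 3.499 kJ/s.
Handling time per unit search time: 0.104×31 + 0.0286×15.3 + 0.044×24.9 = 4.757.
Rate = 3.499/(1 + 4.757) = 0.6078 kJ/s.

0.608 kJ/s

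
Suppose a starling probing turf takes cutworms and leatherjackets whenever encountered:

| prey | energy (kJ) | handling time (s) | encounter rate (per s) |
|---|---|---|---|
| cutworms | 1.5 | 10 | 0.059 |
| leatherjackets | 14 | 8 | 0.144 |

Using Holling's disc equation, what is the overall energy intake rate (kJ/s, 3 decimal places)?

0.768 kJ/s

R = (0.059×1.5 + 0.144×14) / (1 + 0.059×10 + 0.144×8) = 2.104/2.742 = 0.7675 kJ/s.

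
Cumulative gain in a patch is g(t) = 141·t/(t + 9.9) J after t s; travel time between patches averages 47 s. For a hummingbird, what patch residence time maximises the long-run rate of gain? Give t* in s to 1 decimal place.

Optimal t* satisfies g'(t*) = g(t*)/(T + t*).
g'(t) = 141·9.9/(t + 9.9)². Setting 141·9.9/(t+9.9)² = 141t/[(t+9.9)(47+t)] gives 9.9(47+t) = t(t+9.9), so t² = 9.9×47 = 465.3.
t* = √465.3 = 21.57 s.

21.6 s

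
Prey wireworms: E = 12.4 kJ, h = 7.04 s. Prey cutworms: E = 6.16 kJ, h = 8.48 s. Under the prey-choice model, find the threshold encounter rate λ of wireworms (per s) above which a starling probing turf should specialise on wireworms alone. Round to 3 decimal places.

0.100 per s

At the threshold, the rate on wireworms alone equals the profitability of cutworms: λ·12.4/(1 + λ·7.04) = 6.16/8.48 = 0.7264.
Rearranging, λ(12.4 − 0.7264×7.04) = 0.7264, so λ = 0.7264/7.286 = 0.0997 per s.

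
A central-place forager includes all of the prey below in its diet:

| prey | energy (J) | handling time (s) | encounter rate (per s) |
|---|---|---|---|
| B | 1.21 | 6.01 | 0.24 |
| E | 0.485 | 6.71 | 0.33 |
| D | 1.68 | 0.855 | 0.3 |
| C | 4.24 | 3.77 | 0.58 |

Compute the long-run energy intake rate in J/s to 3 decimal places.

R = (0.24×1.21 + 0.33×0.485 + 0.3×1.68 + 0.58×4.24) / (1 + 0.24×6.01 + 0.33×6.71 + 0.3×0.855 + 0.58×3.77) = 3.414/7.1 = 0.4808 J/s.

0.481 J/s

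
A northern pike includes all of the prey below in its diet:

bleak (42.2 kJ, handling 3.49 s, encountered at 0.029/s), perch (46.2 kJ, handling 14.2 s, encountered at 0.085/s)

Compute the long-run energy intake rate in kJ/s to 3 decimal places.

Energy encountered per unit search time: 0.029×42.2 + 0.085×46.2 = 5.151 kJ/s.
Handling time per unit search time: 0.029×3.49 + 0.085×14.2 = 1.308.
Rate = 5.151/(1 + 1.308) = 2.232 kJ/s.

2.232 kJ/s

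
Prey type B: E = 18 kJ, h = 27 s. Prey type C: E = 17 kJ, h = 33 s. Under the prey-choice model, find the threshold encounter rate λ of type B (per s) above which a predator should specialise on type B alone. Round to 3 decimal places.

0.126 per s

At the threshold, the rate on type B alone equals the profitability of type C: λ·18/(1 + λ·27) = 17/33 = 0.5152.
Rearranging, λ(18 − 0.5152×27) = 0.5152, so λ = 0.5152/4.091 = 0.1259 per s.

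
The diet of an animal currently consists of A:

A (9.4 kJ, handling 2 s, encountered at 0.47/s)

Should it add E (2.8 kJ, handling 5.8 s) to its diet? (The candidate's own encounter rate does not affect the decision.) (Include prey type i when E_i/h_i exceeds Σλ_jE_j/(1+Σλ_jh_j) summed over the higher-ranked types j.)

No

Current rate: (0.47×9.4)/(1 + 0.47×2) = 2.277 kJ/s.
E: E/h = 2.8/5.8 = 0.4828 kJ/s.
Since 0.4828 < R, time spent handling E is better spent searching.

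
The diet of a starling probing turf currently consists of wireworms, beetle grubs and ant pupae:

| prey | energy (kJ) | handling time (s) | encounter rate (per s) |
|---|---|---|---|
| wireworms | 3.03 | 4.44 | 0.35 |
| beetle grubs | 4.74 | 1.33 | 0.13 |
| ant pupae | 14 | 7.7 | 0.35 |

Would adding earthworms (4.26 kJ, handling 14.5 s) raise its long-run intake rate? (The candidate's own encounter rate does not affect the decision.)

Intake rate on the current diet: R = (0.35×3.03 + 0.13×4.74 + 0.35×14) / (1 + 0.35×4.44 + 0.13×1.33 + 0.35×7.7) = 6.577/5.422 = 1.213 kJ/s.
Profitability of earthworms: 4.26/14.5 = 0.2938 kJ/s.
Since 0.2938 < R, time spent handling earthworms is better spent searching.

No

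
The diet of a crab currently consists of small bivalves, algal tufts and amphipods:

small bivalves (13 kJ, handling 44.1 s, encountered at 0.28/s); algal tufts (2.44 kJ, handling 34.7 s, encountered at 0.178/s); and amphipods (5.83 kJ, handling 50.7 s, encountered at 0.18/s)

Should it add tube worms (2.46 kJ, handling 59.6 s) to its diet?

No

Current rate: (0.28×13 + 0.178×2.44 + 0.18×5.83)/(1 + 0.28×44.1 + 0.178×34.7 + 0.18×50.7) = 0.1788 kJ/s.
tube worms: E/h = 2.46/59.6 = 0.04128 kJ/s.
0.04128 < 0.1788, so adding tube worms would lower the average — exclude it.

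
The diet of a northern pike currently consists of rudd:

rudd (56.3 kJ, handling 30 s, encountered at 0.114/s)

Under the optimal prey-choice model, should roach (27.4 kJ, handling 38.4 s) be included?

Intake rate on the current diet: R = (0.114×56.3) / (1 + 0.114×30) = 6.418/4.42 = 1.452 kJ/s.
Profitability of roach: 27.4/38.4 = 0.7135 kJ/s.
0.7135 < 1.452, so adding roach would lower the average — exclude it.

No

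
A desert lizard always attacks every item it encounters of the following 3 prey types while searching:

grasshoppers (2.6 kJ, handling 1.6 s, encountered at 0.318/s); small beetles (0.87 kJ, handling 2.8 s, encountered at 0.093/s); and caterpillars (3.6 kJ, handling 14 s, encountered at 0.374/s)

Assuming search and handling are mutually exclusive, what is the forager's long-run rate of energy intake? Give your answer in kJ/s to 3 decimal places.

R = (0.318×2.6 + 0.093×0.87 + 0.374×3.6) / (1 + 0.318×1.6 + 0.093×2.8 + 0.374×14) = 2.254/7.005 = 0.3218 kJ/s.

0.322 kJ/s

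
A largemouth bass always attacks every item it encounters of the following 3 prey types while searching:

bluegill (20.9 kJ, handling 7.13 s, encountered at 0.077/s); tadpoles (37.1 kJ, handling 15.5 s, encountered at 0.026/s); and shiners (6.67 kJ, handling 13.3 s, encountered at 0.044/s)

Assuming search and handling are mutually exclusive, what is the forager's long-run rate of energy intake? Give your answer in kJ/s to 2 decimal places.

R = Σλ_iE_i / (1 + Σλ_ih_i)
Numerator: 0.077×20.9 + 0.026×37.1 + 0.044×6.67 = 2.867
Denominator: 1 + 0.077×7.13 + 0.026×15.5 + 0.044×13.3 = 2.537
R = 2.867/2.537 = 1.13 kJ/s

1.13 kJ/s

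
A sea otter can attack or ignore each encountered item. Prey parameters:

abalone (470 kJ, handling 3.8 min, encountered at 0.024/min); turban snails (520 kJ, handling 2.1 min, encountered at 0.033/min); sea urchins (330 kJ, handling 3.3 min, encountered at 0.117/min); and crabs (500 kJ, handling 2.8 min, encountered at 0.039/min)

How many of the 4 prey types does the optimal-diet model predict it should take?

4

E/h in descending order: turban snails 248, crabs 179, abalone 124, sea urchins 100 kJ/min. The optimal diet is the largest prefix of this list for which every included type satisfies E_i/h_i > R on the types above it.
Rate on top 1: 16.05. crabs: 179 > 16.05 → include.
Rate on top 2: 31.11. abalone: 124 > 31.11 → include.
Rate on top 3: 37.76. sea urchins: 100 > 37.76 → include.
Optimal diet: turban snails, crabs, abalone, sea urchins — 4 of 4 types.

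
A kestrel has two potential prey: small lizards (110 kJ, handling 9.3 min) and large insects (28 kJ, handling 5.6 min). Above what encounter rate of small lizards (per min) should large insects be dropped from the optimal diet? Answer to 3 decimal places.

At the threshold, the rate on small lizards alone equals the profitability of large insects: λ·110/(1 + λ·9.3) = 28/5.6 = 5.
Rearranging, λ(110 − 5×9.3) = 5, so λ = 5/63.5 = 0.07874 per min.

0.079 per min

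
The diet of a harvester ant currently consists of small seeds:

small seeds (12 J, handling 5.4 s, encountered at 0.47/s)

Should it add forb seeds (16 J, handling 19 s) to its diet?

No

On small seeds alone, R = ΣλE/(1+Σλh) = 5.64/3.538 = 1.594 J/s.
Profitability of forb seeds: 16/19 = 0.8421 J/s.
Since 0.8421 < R, time spent handling forb seeds is better spent searching.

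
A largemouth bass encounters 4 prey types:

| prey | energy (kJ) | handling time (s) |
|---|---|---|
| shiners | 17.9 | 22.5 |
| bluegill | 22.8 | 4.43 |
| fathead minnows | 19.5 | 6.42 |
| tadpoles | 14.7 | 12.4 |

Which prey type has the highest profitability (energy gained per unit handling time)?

bluegill

Profitability E/h (kJ/s): shiners = 17.9/22.5 = 0.796, bluegill = 22.8/4.43 = 5.15, fathead minnows = 19.5/6.42 = 3.04, tadpoles = 14.7/12.4 = 1.19.
Ranked: bluegill > fathead minnows > tadpoles > shiners.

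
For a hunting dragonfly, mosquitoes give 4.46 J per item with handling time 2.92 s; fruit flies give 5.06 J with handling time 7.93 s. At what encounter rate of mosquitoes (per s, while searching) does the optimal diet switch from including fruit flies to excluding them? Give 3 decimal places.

Drop fruit flies once their profitability E₂/h₂ falls below the rate achievable on mosquitoes alone: E₂/h₂ = λE₁/(1 + λh₁).
Solve for λ: λE₁h₂ = E₂(1 + λh₁) → λ(E₁h₂ − E₂h₁) = E₂ → λ = E₂/(E₁h₂ − E₂h₁).
λ = 5.06/(4.46×7.93 − 5.06×2.92) = 5.06/20.59 = 0.2457 per s.

0.246 per s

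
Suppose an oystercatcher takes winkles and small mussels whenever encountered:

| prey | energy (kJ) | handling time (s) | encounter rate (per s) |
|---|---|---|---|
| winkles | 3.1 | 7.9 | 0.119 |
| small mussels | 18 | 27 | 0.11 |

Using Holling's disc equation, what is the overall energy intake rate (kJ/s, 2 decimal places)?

0.48 kJ/s

R = (0.119×3.1 + 0.11×18) / (1 + 0.119×7.9 + 0.11×27) = 2.349/4.91 = 0.4784 kJ/s.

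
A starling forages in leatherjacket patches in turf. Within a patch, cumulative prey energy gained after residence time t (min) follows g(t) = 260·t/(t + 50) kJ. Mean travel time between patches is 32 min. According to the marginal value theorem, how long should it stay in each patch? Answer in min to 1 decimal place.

40.0 min

Maximise g(t)/(T+t): set derivative to zero → g'(t)(T+t) = g(t).
g'(t) = 260·50/(t + 50)². Setting 260·50/(t+50)² = 260t/[(t+50)(32+t)] gives 50(32+t) = t(t+50), so t² = 50×32 = 1600.
t* = √1600 = 40 min.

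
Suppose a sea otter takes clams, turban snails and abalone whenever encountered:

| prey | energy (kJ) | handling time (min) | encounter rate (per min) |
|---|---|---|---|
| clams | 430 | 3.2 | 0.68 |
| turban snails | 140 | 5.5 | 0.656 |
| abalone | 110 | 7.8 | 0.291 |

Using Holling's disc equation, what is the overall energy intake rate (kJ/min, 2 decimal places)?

45.98 kJ/min

R = Σλ_iE_i / (1 + Σλ_ih_i)
Numerator: 0.68×430 + 0.656×140 + 0.291×110 = 416.3
Denominator: 1 + 0.68×3.2 + 0.656×5.5 + 0.291×7.8 = 9.054
R = 416.3/9.054 = 45.98 kJ/min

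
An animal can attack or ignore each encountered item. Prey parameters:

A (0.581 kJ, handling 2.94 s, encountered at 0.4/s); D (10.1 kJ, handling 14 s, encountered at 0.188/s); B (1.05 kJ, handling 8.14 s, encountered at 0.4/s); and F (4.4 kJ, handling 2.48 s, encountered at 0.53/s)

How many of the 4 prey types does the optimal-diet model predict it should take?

1

E/h in descending order: F 1.77, D 0.721, A 0.198, B 0.129 kJ/s. The optimal diet is the largest prefix of this list for which every included type satisfies E_i/h_i > R on the types above it.
Rate on top 1: 1.008. D: 0.721 < 1.008 → exclude; stop.
Optimal diet: F — 1 of 4 types.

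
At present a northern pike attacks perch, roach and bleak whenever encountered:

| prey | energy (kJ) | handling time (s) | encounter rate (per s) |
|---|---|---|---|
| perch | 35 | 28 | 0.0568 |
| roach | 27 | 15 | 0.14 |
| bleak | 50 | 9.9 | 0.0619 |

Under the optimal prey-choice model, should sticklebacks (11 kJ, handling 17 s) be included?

On perch, roach and bleak alone, R = ΣλE/(1+Σλh) = 8.863/5.303 = 1.671 kJ/s.
sticklebacks: E/h = 11/17 = 0.6471 kJ/s.
Since 0.6471 < R, time spent handling sticklebacks is better spent searching.

No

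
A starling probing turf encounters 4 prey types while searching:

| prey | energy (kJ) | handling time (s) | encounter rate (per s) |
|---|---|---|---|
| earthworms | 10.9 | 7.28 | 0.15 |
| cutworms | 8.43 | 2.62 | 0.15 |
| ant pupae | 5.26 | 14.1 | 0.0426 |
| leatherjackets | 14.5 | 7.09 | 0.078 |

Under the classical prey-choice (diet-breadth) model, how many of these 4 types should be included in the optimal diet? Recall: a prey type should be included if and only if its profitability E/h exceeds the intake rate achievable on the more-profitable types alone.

Rank by E/h (kJ/s): cutworms 3.22, leatherjackets 2.05, earthworms 1.5, ant pupae 0.373. Include each in turn until the next type's E/h falls below the running intake rate.
Rate on top 1: 0.9078. leatherjackets: 2.05 > 0.9078 → include.
Rate on top 2: 1.231. earthworms: 1.5 > 1.231 → include.
Rate on top 3: 1.327. ant pupae: 0.373 < 1.327 → exclude; stop.
Optimal diet: cutworms, leatherjackets, earthworms — 3 of 4 types.

3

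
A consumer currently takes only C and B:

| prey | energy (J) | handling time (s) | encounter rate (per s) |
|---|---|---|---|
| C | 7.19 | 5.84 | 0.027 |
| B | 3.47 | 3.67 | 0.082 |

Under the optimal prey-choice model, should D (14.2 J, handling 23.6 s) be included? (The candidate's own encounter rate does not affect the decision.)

Current rate: (0.027×7.19 + 0.082×3.47)/(1 + 0.027×5.84 + 0.082×3.67) = 0.3282 J/s.
Profitability of D: 14.2/23.6 = 0.6017 J/s.
0.6017 > 0.3282, so adding D raises the average — include it.

Yes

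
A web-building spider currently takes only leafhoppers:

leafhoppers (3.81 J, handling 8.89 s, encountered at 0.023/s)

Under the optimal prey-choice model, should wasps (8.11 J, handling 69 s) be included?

Intake rate on the current diet: R = (0.023×3.81) / (1 + 0.023×8.89) = 0.08763/1.204 = 0.07275 J/s.
wasps: E/h = 8.11/69 = 0.1175 J/s.
Since 0.1175 > R, including wasps increases the long-run rate.

Yes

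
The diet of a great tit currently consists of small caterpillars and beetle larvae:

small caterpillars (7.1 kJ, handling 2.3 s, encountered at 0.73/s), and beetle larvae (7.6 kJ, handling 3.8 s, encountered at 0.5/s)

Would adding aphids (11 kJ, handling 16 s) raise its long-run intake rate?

Current rate: (0.73×7.1 + 0.5×7.6)/(1 + 0.73×2.3 + 0.5×3.8) = 1.962 kJ/s.
Profitability of aphids: 11/16 = 0.6875 kJ/s.
0.6875 < 1.962, so adding aphids would lower the average — exclude it.

No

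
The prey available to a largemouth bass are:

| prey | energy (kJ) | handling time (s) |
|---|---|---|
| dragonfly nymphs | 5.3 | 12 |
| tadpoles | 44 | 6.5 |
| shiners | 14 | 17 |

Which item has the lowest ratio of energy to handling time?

dragonfly nymphs

Profitability E/h (kJ/s): dragonfly nymphs = 5.3/12 = 0.442, tadpoles = 44/6.5 = 6.77, shiners = 14/17 = 0.824.
Ranked: tadpoles > shiners > dragonfly nymphs.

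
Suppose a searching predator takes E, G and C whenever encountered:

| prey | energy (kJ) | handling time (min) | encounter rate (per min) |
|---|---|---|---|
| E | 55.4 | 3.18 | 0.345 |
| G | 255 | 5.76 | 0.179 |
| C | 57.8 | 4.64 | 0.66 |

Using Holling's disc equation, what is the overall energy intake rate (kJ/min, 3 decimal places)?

R = (0.345×55.4 + 0.179×255 + 0.66×57.8) / (1 + 0.345×3.18 + 0.179×5.76 + 0.66×4.64) = 102.9/6.191 = 16.62 kJ/min.

16.623 kJ/min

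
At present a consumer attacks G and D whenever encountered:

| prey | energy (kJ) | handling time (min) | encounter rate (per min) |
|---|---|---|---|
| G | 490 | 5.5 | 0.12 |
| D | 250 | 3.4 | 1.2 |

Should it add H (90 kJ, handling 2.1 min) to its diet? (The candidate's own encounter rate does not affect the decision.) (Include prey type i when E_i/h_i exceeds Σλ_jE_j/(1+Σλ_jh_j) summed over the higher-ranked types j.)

Intake rate on the current diet: R = (0.12×490 + 1.2×250) / (1 + 0.12×5.5 + 1.2×3.4) = 358.8/5.74 = 62.51 kJ/min.
H: E/h = 90/2.1 = 42.86 kJ/min.
Since 42.86 < R, time spent handling H is better spent searching.

No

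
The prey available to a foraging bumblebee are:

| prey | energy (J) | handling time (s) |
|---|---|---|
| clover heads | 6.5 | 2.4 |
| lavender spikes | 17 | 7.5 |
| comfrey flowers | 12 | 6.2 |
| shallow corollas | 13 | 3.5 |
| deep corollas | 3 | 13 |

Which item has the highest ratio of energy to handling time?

In descending order of E/h:
shallow corollas: 13/3.5 = 3.71 J/s
clover heads: 6.5/2.4 = 2.71 J/s
lavender spikes: 17/7.5 = 2.27 J/s
comfrey flowers: 12/6.2 = 1.94 J/s
deep corollas: 3/13 = 0.231 J/s

shallow corollas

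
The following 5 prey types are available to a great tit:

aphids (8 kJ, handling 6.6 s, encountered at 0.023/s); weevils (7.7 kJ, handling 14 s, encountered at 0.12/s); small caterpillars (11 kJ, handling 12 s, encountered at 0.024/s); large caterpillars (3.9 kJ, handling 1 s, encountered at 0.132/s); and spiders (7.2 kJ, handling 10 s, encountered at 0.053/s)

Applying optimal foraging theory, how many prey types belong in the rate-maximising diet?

4

Profitabilities (E/h, kJ/s): large caterpillars 3.9, aphids 1.21, small caterpillars 0.917, spiders 0.72, weevils 0.55. Add prey in this order while the next type's profitability exceeds the intake rate on those already taken.
Rate on top 1: 0.4548. aphids: 1.21 > 0.4548 → include.
Rate on top 2: 0.5443. small caterpillars: 0.917 > 0.5443 → include.
Rate on top 3: 0.6125. spiders: 0.72 > 0.6125 → include.
Rate on top 4: 0.6396. weevils: 0.55 < 0.6396 → exclude; stop.
Optimal diet: large caterpillars, aphids, small caterpillars, spiders — 4 of 5 types.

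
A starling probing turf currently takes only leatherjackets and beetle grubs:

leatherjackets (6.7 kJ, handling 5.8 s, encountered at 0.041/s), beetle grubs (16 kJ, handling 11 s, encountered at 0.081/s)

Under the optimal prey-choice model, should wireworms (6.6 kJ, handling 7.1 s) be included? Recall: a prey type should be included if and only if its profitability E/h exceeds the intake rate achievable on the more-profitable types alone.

On leatherjackets and beetle grubs alone, R = ΣλE/(1+Σλh) = 1.571/2.129 = 0.7378 kJ/s.
wireworms: E/h = 6.6/7.1 = 0.9296 kJ/s.
Since 0.9296 > R, including wireworms increases the long-run rate.

Yes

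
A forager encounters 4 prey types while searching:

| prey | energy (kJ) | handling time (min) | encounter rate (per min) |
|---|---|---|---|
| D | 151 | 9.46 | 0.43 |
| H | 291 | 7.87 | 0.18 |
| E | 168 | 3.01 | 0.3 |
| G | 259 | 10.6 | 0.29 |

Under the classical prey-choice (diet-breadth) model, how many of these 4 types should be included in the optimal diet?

Rank by E/h (kJ/min): E 55.8, H 37, G 24.4, D 16. Include each in turn until the next type's E/h falls below the running intake rate.
Rate on top 1: 26.48. H: 37 > 26.48 → include.
Rate on top 2: 30.96. G: 24.4 < 30.96 → exclude; stop.
Optimal diet: E, H — 2 of 4 types.

2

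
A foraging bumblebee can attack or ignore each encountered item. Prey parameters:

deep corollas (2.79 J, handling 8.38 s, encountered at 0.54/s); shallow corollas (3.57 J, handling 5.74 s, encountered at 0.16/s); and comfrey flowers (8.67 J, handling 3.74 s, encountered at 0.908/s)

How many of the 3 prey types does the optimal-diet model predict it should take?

1

Profitabilities (E/h, J/s): comfrey flowers 2.32, shallow corollas 0.622, deep corollas 0.333. Add prey in this order while the next type's profitability exceeds the intake rate on those already taken.
Rate on top 1: 1.791. shallow corollas: 0.622 < 1.791 → exclude; stop.
Optimal diet: comfrey flowers — 1 of 3 types.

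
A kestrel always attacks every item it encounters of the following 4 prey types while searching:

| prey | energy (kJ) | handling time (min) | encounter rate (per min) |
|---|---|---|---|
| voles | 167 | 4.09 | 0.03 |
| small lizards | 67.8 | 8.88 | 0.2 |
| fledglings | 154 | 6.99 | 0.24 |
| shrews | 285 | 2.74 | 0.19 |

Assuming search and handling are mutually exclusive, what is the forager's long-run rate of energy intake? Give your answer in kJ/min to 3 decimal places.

21.519 kJ/min

Energy encountered per unit search time: 0.03×167 + 0.2×67.8 + 0.24×154 + 0.19×285 = 109.7 kJ/min.
Handling time per unit search time: 0.03×4.09 + 0.2×8.88 + 0.24×6.99 + 0.19×2.74 = 4.097.
Rate = 109.7/(1 + 4.097) = 21.52 kJ/min.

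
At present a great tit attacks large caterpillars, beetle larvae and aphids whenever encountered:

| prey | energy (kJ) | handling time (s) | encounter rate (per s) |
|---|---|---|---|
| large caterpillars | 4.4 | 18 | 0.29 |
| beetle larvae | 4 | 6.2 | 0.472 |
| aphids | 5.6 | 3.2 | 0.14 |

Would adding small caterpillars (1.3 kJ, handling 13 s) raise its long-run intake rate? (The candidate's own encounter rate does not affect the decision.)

No

Current rate: (0.29×4.4 + 0.472×4 + 0.14×5.6)/(1 + 0.29×18 + 0.472×6.2 + 0.14×3.2) = 0.4115 kJ/s.
small caterpillars: E/h = 1.3/13 = 0.1 kJ/s.
0.1 < 0.4115, so adding small caterpillars would lower the average — exclude it.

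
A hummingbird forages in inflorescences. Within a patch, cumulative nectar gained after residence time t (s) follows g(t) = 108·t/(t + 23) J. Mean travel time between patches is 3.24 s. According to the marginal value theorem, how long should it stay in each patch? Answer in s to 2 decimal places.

8.63 s

By the marginal value theorem, leave when the instantaneous gain rate g'(t) equals the habitat-wide average g(t)/(T + t).
g'(t) = 108·23/(t + 23)². Setting 108·23/(t+23)² = 108t/[(t+23)(3.24+t)] gives 23(3.24+t) = t(t+23), so t² = 23×3.24 = 74.52.
t* = √74.52 = 8.632 s.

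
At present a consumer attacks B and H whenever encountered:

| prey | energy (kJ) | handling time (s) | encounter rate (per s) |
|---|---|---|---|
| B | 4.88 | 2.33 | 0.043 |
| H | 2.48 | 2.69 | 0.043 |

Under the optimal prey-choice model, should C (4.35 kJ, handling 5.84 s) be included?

On B and H alone, R = ΣλE/(1+Σλh) = 0.3165/1.216 = 0.2603 kJ/s.
C: E/h = 4.35/5.84 = 0.7449 kJ/s.
0.7449 > 0.2603, so adding C raises the average — include it.

Yes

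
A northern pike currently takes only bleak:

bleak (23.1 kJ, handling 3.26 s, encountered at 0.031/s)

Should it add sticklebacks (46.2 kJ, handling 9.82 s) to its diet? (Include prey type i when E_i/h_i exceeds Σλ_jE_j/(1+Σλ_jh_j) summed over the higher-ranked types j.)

Intake rate on the current diet: R = (0.031×23.1) / (1 + 0.031×3.26) = 0.7161/1.101 = 0.6504 kJ/s.
sticklebacks: E/h = 46.2/9.82 = 4.705 kJ/s.
4.705 > 0.6504, so adding sticklebacks raises the average — include it.

Yes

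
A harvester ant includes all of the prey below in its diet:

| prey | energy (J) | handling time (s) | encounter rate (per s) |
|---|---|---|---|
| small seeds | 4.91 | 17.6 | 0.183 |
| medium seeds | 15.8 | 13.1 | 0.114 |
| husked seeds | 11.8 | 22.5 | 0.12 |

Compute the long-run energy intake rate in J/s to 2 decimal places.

0.49 J/s

Energy encountered per unit search time: 0.183×4.91 + 0.114×15.8 + 0.12×11.8 = 4.116 J/s.
Handling time per unit search time: 0.183×17.6 + 0.114×13.1 + 0.12×22.5 = 7.414.
Rate = 4.116/(1 + 7.414) = 0.4891 J/s.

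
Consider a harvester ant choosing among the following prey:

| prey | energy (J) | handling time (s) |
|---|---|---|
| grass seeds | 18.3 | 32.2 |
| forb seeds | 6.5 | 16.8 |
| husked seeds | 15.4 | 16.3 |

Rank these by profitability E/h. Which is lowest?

forb seeds

Profitability E/h (J/s): grass seeds = 18.3/32.2 = 0.568, forb seeds = 6.5/16.8 = 0.387, husked seeds = 15.4/16.3 = 0.945.
Ranked: husked seeds > grass seeds > forb seeds.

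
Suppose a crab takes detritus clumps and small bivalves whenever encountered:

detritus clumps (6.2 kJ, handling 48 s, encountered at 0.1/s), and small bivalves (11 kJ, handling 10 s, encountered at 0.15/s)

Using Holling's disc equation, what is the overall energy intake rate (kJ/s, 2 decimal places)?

R = (0.1×6.2 + 0.15×11) / (1 + 0.1×48 + 0.15×10) = 2.27/7.3 = 0.311 kJ/s.

0.31 kJ/s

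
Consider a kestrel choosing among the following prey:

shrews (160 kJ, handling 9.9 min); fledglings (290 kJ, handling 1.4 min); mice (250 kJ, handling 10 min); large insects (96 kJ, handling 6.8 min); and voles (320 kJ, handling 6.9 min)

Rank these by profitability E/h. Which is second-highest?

In descending order of E/h:
fledglings: 290/1.4 = 207 kJ/min
voles: 320/6.9 = 46.4 kJ/min
mice: 250/10 = 25 kJ/min
shrews: 160/9.9 = 16.2 kJ/min
large insects: 96/6.8 = 14.1 kJ/min

voles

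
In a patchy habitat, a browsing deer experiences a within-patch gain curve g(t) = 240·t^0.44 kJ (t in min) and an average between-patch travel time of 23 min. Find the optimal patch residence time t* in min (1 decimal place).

Optimal t* satisfies g'(t*) = g(t*)/(T + t*).
g'(t) = 0.44·240·t^-0.56. Setting 0.44·240·t^-0.56 = 240·t^0.44/(23+t) gives 0.44(23+t) = t, so 0.56·t = 0.44×23.
t* = 0.44×23/0.56 = 18.07 min.

18.1 min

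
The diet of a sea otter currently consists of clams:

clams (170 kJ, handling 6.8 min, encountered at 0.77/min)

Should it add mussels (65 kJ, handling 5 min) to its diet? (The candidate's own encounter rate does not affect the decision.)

No

On clams alone, R = ΣλE/(1+Σλh) = 130.9/6.236 = 20.99 kJ/min.
mussels: E/h = 65/5 = 13 kJ/min.
13 < 20.99, so adding mussels would lower the average — exclude it.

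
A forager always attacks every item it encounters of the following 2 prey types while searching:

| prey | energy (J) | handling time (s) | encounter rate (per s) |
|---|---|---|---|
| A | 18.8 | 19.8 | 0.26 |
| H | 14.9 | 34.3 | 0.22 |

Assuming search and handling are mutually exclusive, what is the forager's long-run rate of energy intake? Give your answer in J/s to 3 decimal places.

0.596 J/s

Energy encountered per unit search time: 0.26×18.8 + 0.22×14.9 = 8.166 J/s.
Handling time per unit search time: 0.26×19.8 + 0.22×34.3 = 12.69.
Rate = 8.166/(1 + 12.69) = 0.5963 J/s.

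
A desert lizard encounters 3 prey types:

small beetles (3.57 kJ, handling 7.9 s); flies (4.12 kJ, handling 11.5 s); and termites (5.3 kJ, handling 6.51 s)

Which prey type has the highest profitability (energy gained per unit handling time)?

In descending order of E/h:
termites: 5.3/6.51 = 0.814 kJ/s
small beetles: 3.57/7.9 = 0.452 kJ/s
flies: 4.12/11.5 = 0.358 kJ/s

termites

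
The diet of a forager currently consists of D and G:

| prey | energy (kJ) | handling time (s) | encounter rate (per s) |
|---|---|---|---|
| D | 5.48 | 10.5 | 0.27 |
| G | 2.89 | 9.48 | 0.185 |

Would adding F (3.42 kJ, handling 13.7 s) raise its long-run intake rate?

Intake rate on the current diet: R = (0.27×5.48 + 0.185×2.89) / (1 + 0.27×10.5 + 0.185×9.48) = 2.014/5.589 = 0.3604 kJ/s.
Profitability of F: 3.42/13.7 = 0.2496 kJ/s.
Since 0.2496 < R, time spent handling F is better spent searching.

No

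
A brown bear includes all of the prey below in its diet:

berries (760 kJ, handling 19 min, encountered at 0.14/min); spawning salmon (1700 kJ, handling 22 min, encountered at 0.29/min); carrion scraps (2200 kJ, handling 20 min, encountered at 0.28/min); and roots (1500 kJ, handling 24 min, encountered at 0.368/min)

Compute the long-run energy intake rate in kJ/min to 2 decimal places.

Energy encountered per unit search time: 0.14×760 + 0.29×1700 + 0.28×2200 + 0.368×1500 = 1767 kJ/min.
Handling time per unit search time: 0.14×19 + 0.29×22 + 0.28×20 + 0.368×24 = 23.47.
Rate = 1767/(1 + 23.47) = 72.22 kJ/min.

72.22 kJ/min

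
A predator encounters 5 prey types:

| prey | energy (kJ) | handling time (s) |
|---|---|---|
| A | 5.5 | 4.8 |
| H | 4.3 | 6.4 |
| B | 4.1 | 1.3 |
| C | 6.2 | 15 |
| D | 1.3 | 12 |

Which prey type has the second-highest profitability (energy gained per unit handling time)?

In descending order of E/h:
B: 4.1/1.3 = 3.15 kJ/s
A: 5.5/4.8 = 1.15 kJ/s
H: 4.3/6.4 = 0.672 kJ/s
C: 6.2/15 = 0.413 kJ/s
D: 1.3/12 = 0.108 kJ/s

A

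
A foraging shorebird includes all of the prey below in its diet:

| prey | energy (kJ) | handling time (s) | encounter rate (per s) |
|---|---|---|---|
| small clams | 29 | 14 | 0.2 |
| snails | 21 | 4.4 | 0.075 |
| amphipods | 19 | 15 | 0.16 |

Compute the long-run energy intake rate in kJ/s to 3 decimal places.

1.595 kJ/s

R = Σλ_iE_i / (1 + Σλ_ih_i)
Numerator: 0.2×29 + 0.075×21 + 0.16×19 = 10.42
Denominator: 1 + 0.2×14 + 0.075×4.4 + 0.16×15 = 6.53
R = 10.42/6.53 = 1.595 kJ/s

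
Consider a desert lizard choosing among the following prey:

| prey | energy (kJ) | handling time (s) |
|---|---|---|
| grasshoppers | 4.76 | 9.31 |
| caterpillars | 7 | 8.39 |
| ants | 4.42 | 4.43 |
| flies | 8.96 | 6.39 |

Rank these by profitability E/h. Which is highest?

flies

Profitability E/h (kJ/s): grasshoppers = 4.76/9.31 = 0.511, caterpillars = 7/8.39 = 0.834, ants = 4.42/4.43 = 0.998, flies = 8.96/6.39 = 1.4.
Ranked: flies > ants > caterpillars > grasshoppers.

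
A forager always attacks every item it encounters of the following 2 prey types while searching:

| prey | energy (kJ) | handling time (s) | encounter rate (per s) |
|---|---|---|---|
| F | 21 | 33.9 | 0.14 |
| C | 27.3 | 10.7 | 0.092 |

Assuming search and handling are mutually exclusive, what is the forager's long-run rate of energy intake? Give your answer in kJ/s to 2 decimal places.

R = Σλ_iE_i / (1 + Σλ_ih_i)
Numerator: 0.14×21 + 0.092×27.3 = 5.452
Denominator: 1 + 0.14×33.9 + 0.092×10.7 = 6.73
R = 5.452/6.73 = 0.81 kJ/s

0.81 kJ/s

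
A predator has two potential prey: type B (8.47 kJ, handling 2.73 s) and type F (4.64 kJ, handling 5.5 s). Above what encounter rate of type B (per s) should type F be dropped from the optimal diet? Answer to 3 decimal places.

At the threshold, the rate on type B alone equals the profitability of type F: λ·8.47/(1 + λ·2.73) = 4.64/5.5 = 0.8436.
Rearranging, λ(8.47 − 0.8436×2.73) = 0.8436, so λ = 0.8436/6.167 = 0.1368 per s.

0.137 per s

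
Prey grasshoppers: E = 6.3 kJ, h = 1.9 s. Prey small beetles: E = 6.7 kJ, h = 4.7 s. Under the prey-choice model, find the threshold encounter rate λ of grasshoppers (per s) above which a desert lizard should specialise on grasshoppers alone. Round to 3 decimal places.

Drop small beetles once their profitability E₂/h₂ falls below the rate achievable on grasshoppers alone: E₂/h₂ = λE₁/(1 + λh₁).
Solve for λ: λE₁h₂ = E₂(1 + λh₁) → λ(E₁h₂ − E₂h₁) = E₂ → λ = E₂/(E₁h₂ − E₂h₁).
λ = 6.7/(6.3×4.7 − 6.7×1.9) = 6.7/16.88 = 0.3969 per s.

0.397 per s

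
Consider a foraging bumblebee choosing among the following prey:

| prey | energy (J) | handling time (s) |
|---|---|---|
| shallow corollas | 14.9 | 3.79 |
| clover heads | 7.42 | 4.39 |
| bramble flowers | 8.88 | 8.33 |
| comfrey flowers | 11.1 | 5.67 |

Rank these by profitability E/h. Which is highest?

In descending order of E/h:
shallow corollas: 14.9/3.79 = 3.93 J/s
comfrey flowers: 11.1/5.67 = 1.96 J/s
clover heads: 7.42/4.39 = 1.69 J/s
bramble flowers: 8.88/8.33 = 1.07 J/s

shallow corollas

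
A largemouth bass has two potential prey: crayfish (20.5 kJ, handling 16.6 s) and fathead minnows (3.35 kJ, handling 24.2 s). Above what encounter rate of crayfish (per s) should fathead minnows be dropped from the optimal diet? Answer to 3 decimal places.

0.008 per s

At the threshold, the rate on crayfish alone equals the profitability of fathead minnows: λ·20.5/(1 + λ·16.6) = 3.35/24.2 = 0.1384.
Rearranging, λ(20.5 − 0.1384×16.6) = 0.1384, so λ = 0.1384/18.2 = 0.007605 per s.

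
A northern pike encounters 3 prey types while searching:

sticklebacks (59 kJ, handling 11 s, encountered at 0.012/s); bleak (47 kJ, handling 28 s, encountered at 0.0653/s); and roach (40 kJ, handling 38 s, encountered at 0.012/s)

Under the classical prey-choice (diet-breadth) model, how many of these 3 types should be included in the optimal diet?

2

E/h in descending order: sticklebacks 5.36, bleak 1.68, roach 1.05 kJ/s. The optimal diet is the largest prefix of this list for which every included type satisfies E_i/h_i > R on the types above it.
Rate on top 1: 0.6254. bleak: 1.68 > 0.6254 → include.
Rate on top 2: 1.276. roach: 1.05 < 1.276 → exclude; stop.
Optimal diet: sticklebacks, bleak — 2 of 3 types.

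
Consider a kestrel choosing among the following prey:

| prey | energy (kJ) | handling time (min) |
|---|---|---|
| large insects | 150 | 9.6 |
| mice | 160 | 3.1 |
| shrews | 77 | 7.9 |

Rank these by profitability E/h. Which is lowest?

shrews

Profitability E/h (kJ/min): large insects = 150/9.6 = 15.6, mice = 160/3.1 = 51.6, shrews = 77/7.9 = 9.75.
Ranked: mice > large insects > shrews.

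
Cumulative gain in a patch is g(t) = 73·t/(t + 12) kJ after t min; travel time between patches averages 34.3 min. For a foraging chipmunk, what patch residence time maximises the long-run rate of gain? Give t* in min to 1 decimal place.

By the marginal value theorem, leave when the instantaneous gain rate g'(t) equals the habitat-wide average g(t)/(T + t).
g'(t) = 73·12/(t + 12)². Setting 73·12/(t+12)² = 73t/[(t+12)(34.3+t)] gives 12(34.3+t) = t(t+12), so t² = 12×34.3 = 411.6.
t* = √411.6 = 20.29 min.

20.3 min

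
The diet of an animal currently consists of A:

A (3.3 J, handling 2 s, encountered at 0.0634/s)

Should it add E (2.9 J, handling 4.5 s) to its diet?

Yes

On A alone, R = ΣλE/(1+Σλh) = 0.2092/1.127 = 0.1857 J/s.
Profitability of E: 2.9/4.5 = 0.6444 J/s.
Since 0.6444 > R, including E increases the long-run rate.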